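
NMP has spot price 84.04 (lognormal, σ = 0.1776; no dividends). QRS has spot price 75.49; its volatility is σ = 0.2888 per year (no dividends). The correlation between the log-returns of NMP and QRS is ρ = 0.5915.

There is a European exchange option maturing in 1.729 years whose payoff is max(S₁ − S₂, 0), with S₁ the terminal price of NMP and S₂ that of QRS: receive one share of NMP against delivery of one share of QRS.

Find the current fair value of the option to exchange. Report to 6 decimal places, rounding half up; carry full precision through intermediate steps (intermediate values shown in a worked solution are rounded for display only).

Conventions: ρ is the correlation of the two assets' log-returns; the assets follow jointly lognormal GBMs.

σ_eff = √(σ₁² + σ₂² − 2ρσ₁σ₂) = √(0.1776² + 0.2888² − 2·0.5915·0.1776·0.2888) = 0.232959
d₁ = (ln(S₁/S₂) + (q₂ − q₁ + σ_eff²/2)T) / (σ_eff√T) = (ln(84.04/75.49) + (0.0 − 0.0 + 0.027135)·1.729) / 0.306322 = 0.503422
d₂ = d₁ − σ_eff√T = 0.503422 − 0.306322 = 0.197101
N(d₁) = 0.692666,  N(d₂) = 0.578126
V = S₁·e^{−q₁T}·N(d₁) − S₂·e^{−q₂T}·N(d₂) = 58.211676 − 43.642701 = 14.568975
Key observation: pricing in QRS-units makes this a unit-strike call on the ratio S₁/S₂ — the risk-free rate cancels and cannot affect the value.

exchange price = 14.568975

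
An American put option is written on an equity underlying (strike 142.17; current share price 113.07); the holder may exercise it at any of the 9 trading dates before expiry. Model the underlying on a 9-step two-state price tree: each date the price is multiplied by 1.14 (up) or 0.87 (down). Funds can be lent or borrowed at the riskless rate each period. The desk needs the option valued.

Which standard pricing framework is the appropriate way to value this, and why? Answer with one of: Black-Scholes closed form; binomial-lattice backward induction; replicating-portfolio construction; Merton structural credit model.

framework: binomial-lattice backward induction

Key observation: with exercise allowed before expiry on a discrete up/down model (9 steps from spot 113.07), the strike-142.17 put's value must be rolled back through the tree testing early exercise at each node.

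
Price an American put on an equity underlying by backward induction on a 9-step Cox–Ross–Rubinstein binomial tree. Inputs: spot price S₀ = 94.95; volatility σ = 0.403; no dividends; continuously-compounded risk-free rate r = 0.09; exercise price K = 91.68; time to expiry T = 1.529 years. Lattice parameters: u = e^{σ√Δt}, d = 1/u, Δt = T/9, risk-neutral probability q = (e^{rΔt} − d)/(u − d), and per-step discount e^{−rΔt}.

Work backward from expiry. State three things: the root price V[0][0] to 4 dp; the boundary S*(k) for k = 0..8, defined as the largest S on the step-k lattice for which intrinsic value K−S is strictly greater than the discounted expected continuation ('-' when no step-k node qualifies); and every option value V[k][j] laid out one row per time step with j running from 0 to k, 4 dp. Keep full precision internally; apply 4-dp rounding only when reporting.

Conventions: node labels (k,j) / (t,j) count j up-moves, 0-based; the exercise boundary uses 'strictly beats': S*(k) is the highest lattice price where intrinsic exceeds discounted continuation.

Δt=0.16989  u=1.18070  d=0.84696  q=0.50473  discount=0.98483
step 9 (expiry): payoffs max(K−S,0) = 70.3868 61.9962 50.2992 33.9931 11.2616 0.0000 0.0000 0.0000 0.0000 0.0000
step 8: (k=8,j=0): S=25.1409, K−S=66.5391, hold=65.1480 ⇒ V=66.5391 exercise | (k=8,j=1): S=35.0477, K−S=56.6323, hold=55.2412 ⇒ V=56.6323 exercise | (k=8,j=2): S=48.8582, K−S=42.8218, hold=41.4306 ⇒ V=42.8218 exercise | (k=8,j=3): S=68.1109, K−S=23.5691, hold=22.1780 ⇒ V=23.5691 exercise | (k=8,j=4): S=94.9500, K−S=0.0000, hold=5.4928 ⇒ V=5.4928 continue | (k=8,j=5): S=132.3651, K−S=0.0000, hold=0.0000 ⇒ V=0.0000 continue | (k=8,j=6): S=184.5237, K−S=0.0000, hold=0.0000 ⇒ V=0.0000 continue | (k=8,j=7): S=257.2354, K−S=0.0000, hold=0.0000 ⇒ V=0.0000 continue | (k=8,j=8): S=358.5992, K−S=0.0000, hold=0.0000 ⇒ V=0.0000 continue  boundary S*=68.1109
step 7: (k=7,j=0): S=29.6838, K−S=61.9962, hold=60.6050 ⇒ V=61.9962 exercise | (k=7,j=1): S=41.3808, K−S=50.2992, hold=48.9081 ⇒ V=50.2992 exercise | (k=7,j=2): S=57.6869, K−S=33.9931, hold=32.6020 ⇒ V=33.9931 exercise | (k=7,j=3): S=80.4184, K−S=11.2616, hold=14.2262 ⇒ V=14.2262 continue | (k=7,j=4): S=112.1074, K−S=0.0000, hold=2.6791 ⇒ V=2.6791 continue | (k=7,j=5): S=156.2834, K−S=0.0000, hold=0.0000 ⇒ V=0.0000 continue | (k=7,j=6): S=217.8670, K−S=0.0000, hold=0.0000 ⇒ V=0.0000 continue | (k=7,j=7): S=303.7176, K−S=0.0000, hold=0.0000 ⇒ V=0.0000 continue  boundary S*=57.6869
step 6: (k=6,j=0): S=35.0477, K−S=56.6323, hold=55.2412 ⇒ V=56.6323 exercise | (k=6,j=1): S=48.8582, K−S=42.8218, hold=41.4306 ⇒ V=42.8218 exercise | (k=6,j=2): S=68.1109, K−S=23.5691, hold=23.6517 ⇒ V=23.6517 continue | (k=6,j=3): S=94.9500, K−S=0.0000, hold=8.2706 ⇒ V=8.2706 continue | (k=6,j=4): S=132.3651, K−S=0.0000, hold=1.3067 ⇒ V=1.3067 continue | (k=6,j=5): S=184.5237, K−S=0.0000, hold=0.0000 ⇒ V=0.0000 continue | (k=6,j=6): S=257.2354, K−S=0.0000, hold=0.0000 ⇒ V=0.0000 continue  boundary S*=48.8582
step 5: (k=5,j=0): S=41.3808, K−S=50.2992, hold=48.9081 ⇒ V=50.2992 exercise | (k=5,j=1): S=57.6869, K−S=33.9931, hold=32.6430 ⇒ V=33.9931 exercise | (k=5,j=2): S=80.4184, K−S=11.2616, hold=15.6472 ⇒ V=15.6472 continue | (k=5,j=3): S=112.1074, K−S=0.0000, hold=4.6835 ⇒ V=4.6835 continue | (k=5,j=4): S=156.2834, K−S=0.0000, hold=0.6374 ⇒ V=0.6374 continue | (k=5,j=5): S=217.8670, K−S=0.0000, hold=0.0000 ⇒ V=0.0000 continue  boundary S*=57.6869
step 4: (k=4,j=0): S=48.8582, K−S=42.8218, hold=41.4306 ⇒ V=42.8218 exercise | (k=4,j=1): S=68.1109, K−S=23.5691, hold=24.3580 ⇒ V=24.3580 continue | (k=4,j=2): S=94.9500, K−S=0.0000, hold=9.9600 ⇒ V=9.9600 continue | (k=4,j=3): S=132.3651, K−S=0.0000, hold=2.6012 ⇒ V=2.6012 continue | (k=4,j=4): S=184.5237, K−S=0.0000, hold=0.3109 ⇒ V=0.3109 continue  boundary S*=48.8582
step 3: (k=3,j=0): S=57.6869, K−S=33.9931, hold=32.9941 ⇒ V=33.9931 exercise | (k=3,j=1): S=80.4184, K−S=11.2616, hold=16.8315 ⇒ V=16.8315 continue | (k=3,j=2): S=112.1074, K−S=0.0000, hold=6.1510 ⇒ V=6.1510 continue | (k=3,j=3): S=156.2834, K−S=0.0000, hold=1.4233 ⇒ V=1.4233 continue  boundary S*=57.6869
step 2: (k=2,j=0): S=68.1109, K−S=23.5691, hold=24.9467 ⇒ V=24.9467 continue | (k=2,j=1): S=94.9500, K−S=0.0000, hold=11.2671 ⇒ V=11.2671 continue | (k=2,j=2): S=132.3651, K−S=0.0000, hold=3.7076 ⇒ V=3.7076 continue  boundary S*=-
step 1: (k=1,j=0): S=80.4184, K−S=11.2616, hold=17.7684 ⇒ V=17.7684 continue | (k=1,j=1): S=112.1074, K−S=0.0000, hold=7.3385 ⇒ V=7.3385 continue  boundary S*=-
step 0: (k=0,j=0): S=94.9500, K−S=0.0000, hold=12.3143 ⇒ V=12.3143 continue  boundary S*=-

price = 12.3143
boundary = - - - 57.6869 48.8582 57.6869 48.8582 57.6869 68.1109
tree:
12.3143
17.7684 7.3385
24.9467 11.2671 3.7076
33.9931 16.8315 6.1510 1.4233
42.8218 24.3580 9.9600 2.6012 0.3109
50.2992 33.9931 15.6472 4.6835 0.6374 0.0000
56.6323 42.8218 23.6517 8.2706 1.3067 0.0000 0.0000
61.9962 50.2992 33.9931 14.2262 2.6791 0.0000 0.0000 0.0000
66.5391 56.6323 42.8218 23.5691 5.4928 0.0000 0.0000 0.0000 0.0000
70.3868 61.9962 50.2992 33.9931 11.2616 0.0000 0.0000 0.0000 0.0000 0.0000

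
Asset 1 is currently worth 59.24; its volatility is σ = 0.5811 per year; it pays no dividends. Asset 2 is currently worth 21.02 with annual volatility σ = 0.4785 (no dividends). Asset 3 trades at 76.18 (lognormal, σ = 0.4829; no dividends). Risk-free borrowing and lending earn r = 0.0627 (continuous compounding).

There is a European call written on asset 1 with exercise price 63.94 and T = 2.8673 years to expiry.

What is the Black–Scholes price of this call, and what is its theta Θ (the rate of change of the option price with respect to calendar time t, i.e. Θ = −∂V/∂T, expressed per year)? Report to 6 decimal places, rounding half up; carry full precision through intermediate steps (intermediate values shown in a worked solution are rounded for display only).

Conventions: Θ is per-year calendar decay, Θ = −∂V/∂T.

price = 24.270219
Θ = -4.563386

σ√T = 0.5811·√2.8673 = 0.983983
d₁ = (ln(S/K) + (r+σ²/2)T) / (σ√T) = (ln(59.24/63.94) + (0.0627+0.5811²/2)·2.8673) / 0.983983 = (-0.076348 + 0.663891) / 0.983983 = 0.597107
d₂ = d₁ − σ√T = 0.597107 − 0.983983 = -0.386876
e^{−rT} = 0.835454
N(d₁) = 0.724782,  N(d₂) = 0.349424
Call price V = S·N(d₁) − K·e^{−rT}·N(d₂) = 42.936078 − 18.665859 = 24.270219
φ(d₁) = (1/√(2π))·e^{−d₁²/2} = 0.333802
Θ = −S·φ(d₁)·σ/(2√T) − r·K·e^{−rT}·N(d₂) = −3.393037 − 1.170349 = -4.563386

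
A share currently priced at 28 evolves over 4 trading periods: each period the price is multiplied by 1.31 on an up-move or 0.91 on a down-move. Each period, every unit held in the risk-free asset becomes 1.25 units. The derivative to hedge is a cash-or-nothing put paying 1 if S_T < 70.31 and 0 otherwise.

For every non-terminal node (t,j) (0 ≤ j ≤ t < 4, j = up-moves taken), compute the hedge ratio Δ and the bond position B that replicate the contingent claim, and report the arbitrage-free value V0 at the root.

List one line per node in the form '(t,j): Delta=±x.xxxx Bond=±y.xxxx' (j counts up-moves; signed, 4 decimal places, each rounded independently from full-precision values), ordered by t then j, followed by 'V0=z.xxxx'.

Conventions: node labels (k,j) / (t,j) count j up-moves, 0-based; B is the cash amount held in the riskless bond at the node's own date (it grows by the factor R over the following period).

Arbitrage-free pricing uses the up-move probability p* = (R−d)/(u−d) = 0.8500, discounting each step at R = 1.25.
Terminal payoffs: V(4,0)=1.0000, V(4,1)=1.0000, V(4,2)=1.0000, V(4,3)=1.0000, V(4,4)=0.0000
Node (3,0) S=21.1000: V=(p*·1.0000+(1−p*)·1.0000)/1.25=0.8000; Δ=(1.0000−1.0000)/(27.6410−19.2010)=0.0000; B=V−Δ·S=0.8000
Node (3,1) S=30.3747: V=(p*·1.0000+(1−p*)·1.0000)/1.25=0.8000; Δ=(1.0000−1.0000)/(39.7909−27.6410)=0.0000; B=V−Δ·S=0.8000
Node (3,2) S=43.7262: V=(p*·1.0000+(1−p*)·1.0000)/1.25=0.8000; Δ=(1.0000−1.0000)/(57.2814−39.7909)=0.0000; B=V−Δ·S=0.8000
Node (3,3) S=62.9465: V=(p*·0.0000+(1−p*)·1.0000)/1.25=0.1200; Δ=(0.0000−1.0000)/(82.4600−57.2814)=-0.0397; B=V−Δ·S=2.6200
Node (2,0) S=23.1868: V=(p*·0.8000+(1−p*)·0.8000)/1.25=0.6400; Δ=(0.8000−0.8000)/(30.3747−21.1000)=0.0000; B=V−Δ·S=0.6400
Node (2,1) S=33.3788: V=(p*·0.8000+(1−p*)·0.8000)/1.25=0.6400; Δ=(0.8000−0.8000)/(43.7262−30.3747)=0.0000; B=V−Δ·S=0.6400
Node (2,2) S=48.0508: V=(p*·0.1200+(1−p*)·0.8000)/1.25=0.1776; Δ=(0.1200−0.8000)/(62.9465−43.7262)=-0.0354; B=V−Δ·S=1.8776
Node (1,0) S=25.4800: V=(p*·0.6400+(1−p*)·0.6400)/1.25=0.5120; Δ=(0.6400−0.6400)/(33.3788−23.1868)=0.0000; B=V−Δ·S=0.5120
Node (1,1) S=36.6800: V=(p*·0.1776+(1−p*)·0.6400)/1.25=0.1976; Δ=(0.1776−0.6400)/(48.0508−33.3788)=-0.0315; B=V−Δ·S=1.3536
Node (0,0) S=28.0000: V=(p*·0.1976+(1−p*)·0.5120)/1.25=0.1958; Δ=(0.1976−0.5120)/(36.6800−25.4800)=-0.0281; B=V−Δ·S=0.9819
Check: Δ(0,0)·S0 + B(0,0) = 0.1958 = V0.

(0,0): Delta=-0.0281 Bond=0.9819
(1,0): Delta=0.0000 Bond=0.5120
(1,1): Delta=-0.0315 Bond=1.3536
(2,0): Delta=0.0000 Bond=0.6400
(2,1): Delta=0.0000 Bond=0.6400
(2,2): Delta=-0.0354 Bond=1.8776
(3,0): Delta=0.0000 Bond=0.8000
(3,1): Delta=0.0000 Bond=0.8000
(3,2): Delta=0.0000 Bond=0.8000
(3,3): Delta=-0.0397 Bond=2.6200
V0=0.1958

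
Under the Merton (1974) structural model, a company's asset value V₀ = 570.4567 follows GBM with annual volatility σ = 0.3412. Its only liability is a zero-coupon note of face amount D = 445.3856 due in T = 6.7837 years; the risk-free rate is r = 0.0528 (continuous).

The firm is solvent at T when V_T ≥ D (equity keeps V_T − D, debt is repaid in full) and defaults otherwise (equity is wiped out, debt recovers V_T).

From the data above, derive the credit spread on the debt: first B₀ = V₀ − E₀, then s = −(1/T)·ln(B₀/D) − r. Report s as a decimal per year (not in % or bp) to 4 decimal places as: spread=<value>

spread=0.0271

Work the structural quantities from V₀ = 570.4567 against face 445.3856:
d₁ = [ln(V₀/D) + (r + σ²/2)T] / (σ√T)
   = [ln(570.4567/445.3856) + (0.0528 + 0.5·0.3412²)·6.7837] / (0.3412·√6.7837)
   = [0.247497 + 0.753050] / 0.888674 = 1.125888
d₂ = d₁ − σ√T = 1.125888 − 0.888674 = 0.237214
N(d₁) = 0.869893,  N(d₂) = 0.593755,  e^(−rT) = 0.698948
E₀ = V₀·N(d₁) − D·e^(−rT)·N(d₂)
   = 570.4567·0.869893 − 445.3856·0.698948·0.593755 = 311.400015
B₀ = V₀ − E₀ = 570.4567 − 311.400015 = 259.056685
spread = −(1/T)·ln(B₀/D) − r = −(1/6.7837)·ln(259.056685/445.3856) − 0.0528 = 0.02708171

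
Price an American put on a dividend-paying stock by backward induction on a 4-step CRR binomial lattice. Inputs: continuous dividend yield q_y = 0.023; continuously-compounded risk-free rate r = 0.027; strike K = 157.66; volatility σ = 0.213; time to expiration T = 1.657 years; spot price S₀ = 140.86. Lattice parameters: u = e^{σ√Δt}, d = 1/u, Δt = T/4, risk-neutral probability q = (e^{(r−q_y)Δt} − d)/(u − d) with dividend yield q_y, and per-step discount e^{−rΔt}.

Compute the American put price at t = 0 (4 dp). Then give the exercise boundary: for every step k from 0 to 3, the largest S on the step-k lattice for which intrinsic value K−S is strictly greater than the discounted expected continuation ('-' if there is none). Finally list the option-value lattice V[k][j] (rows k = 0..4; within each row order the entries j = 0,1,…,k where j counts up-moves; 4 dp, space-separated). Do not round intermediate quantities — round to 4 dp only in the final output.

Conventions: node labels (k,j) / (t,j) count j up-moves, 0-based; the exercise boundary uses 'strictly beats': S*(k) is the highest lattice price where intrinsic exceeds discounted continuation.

price = 25.6623
boundary = - - 107.0808 122.8145
tree:
25.6623
36.8200 13.7831
50.5792 22.2944 4.5833
64.2973 34.8455 8.7749 0.0000
76.2580 50.5792 16.8000 0.0000 0.0000

Δt=0.41425, u=1.14693, d=0.87189, q=0.47181, disc=e^(-rΔt)=0.98888
k=4 terminal: V=max(K-S,0) → 76.2580 50.5792 16.8000 0.0000 0.0000
k=3: j=0 S=93.3627 intr=64.2973 cont=63.4291 V=64.2973[EX]; j=1 S=122.8145 intr=34.8455 cont=34.2566 V=34.8455[EX]; j=2 S=161.5570 intr=0.0000 cont=8.7749 V=8.7749[hold]; j=3 S=212.5211 intr=0.0000 cont=0.0000 V=0.0000[hold]  S*(3)=122.8145
k=2: j=0 S=107.0808 intr=50.5792 cont=49.8411 V=50.5792[EX]; j=1 S=140.8600 intr=16.8000 cont=22.2944 V=22.2944[hold]; j=2 S=185.2951 intr=0.0000 cont=4.5833 V=4.5833[hold]  S*(2)=107.0808
k=1: j=0 S=122.8145 intr=34.8455 cont=36.8200 V=36.8200[hold]; j=1 S=161.5570 intr=0.0000 cont=13.7831 V=13.7831[hold]  S*(1)=-
k=0: j=0 S=140.8600 intr=16.8000 cont=25.6623 V=25.6623[hold]  S*(0)=-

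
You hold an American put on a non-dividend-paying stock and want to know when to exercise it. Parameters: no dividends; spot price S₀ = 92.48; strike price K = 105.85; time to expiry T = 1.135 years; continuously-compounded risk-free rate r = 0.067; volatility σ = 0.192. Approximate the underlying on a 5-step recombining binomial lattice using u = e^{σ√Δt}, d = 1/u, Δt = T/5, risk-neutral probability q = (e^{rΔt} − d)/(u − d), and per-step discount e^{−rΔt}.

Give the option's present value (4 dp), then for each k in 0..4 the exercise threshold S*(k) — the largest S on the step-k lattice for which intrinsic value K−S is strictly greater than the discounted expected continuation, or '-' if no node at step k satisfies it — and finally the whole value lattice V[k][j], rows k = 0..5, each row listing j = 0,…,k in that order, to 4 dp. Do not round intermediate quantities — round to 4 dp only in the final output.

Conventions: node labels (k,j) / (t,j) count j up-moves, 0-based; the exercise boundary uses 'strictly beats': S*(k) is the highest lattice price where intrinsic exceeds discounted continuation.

price = 13.5228
boundary = - 84.3956 92.4800 84.3956 92.4800
tree:
13.5228
21.4544 7.6804
28.8321 13.3700 3.4343
35.5649 21.4544 6.8614 0.8441
41.7091 28.8321 13.3700 1.9514 0.0000
47.3162 35.5649 21.4544 4.5111 0.0000 0.0000

params: Δt=0.22700 u=1.09579 d=0.91258 q=0.56079 e^(-rΔt)=0.98491
t_5 payoffs: 47.3162 35.5649 21.4544 4.5111 0.0000 0.0000
t_4: node(4,0) S=64.1409 payoff=41.7091 vs cont=40.1114 → 41.7091 [stop]  node(4,1) S=77.0179 payoff=28.8321 vs cont=27.2344 → 28.8321 [stop]  node(4,2) S=92.4800 payoff=13.3700 vs cont=11.7723 → 13.3700 [stop]  node(4,3) S=111.0463 payoff=0.0000 vs cont=1.9514 → 1.9514 [wait]  node(4,4) S=133.3400 payoff=0.0000 vs cont=0.0000 → 0.0000 [wait]  ⇒ S*(4)=92.4800
t_3: node(3,0) S=70.2851 payoff=35.5649 vs cont=33.9672 → 35.5649 [stop]  node(3,1) S=84.3956 payoff=21.4544 vs cont=19.8567 → 21.4544 [stop]  node(3,2) S=101.3389 payoff=4.5111 vs cont=6.8614 → 6.8614 [wait]  node(3,3) S=121.6837 payoff=0.0000 vs cont=0.8441 → 0.8441 [wait]  ⇒ S*(3)=84.3956
t_2: node(2,0) S=77.0179 payoff=28.8321 vs cont=27.2344 → 28.8321 [stop]  node(2,1) S=92.4800 payoff=13.3700 vs cont=13.0704 → 13.3700 [stop]  node(2,2) S=111.0463 payoff=0.0000 vs cont=3.4343 → 3.4343 [wait]  ⇒ S*(2)=92.4800
t_1: node(1,0) S=84.3956 payoff=21.4544 vs cont=19.8567 → 21.4544 [stop]  node(1,1) S=101.3389 payoff=4.5111 vs cont=7.6804 → 7.6804 [wait]  ⇒ S*(1)=84.3956
t_0: node(0,0) S=92.4800 payoff=13.3700 vs cont=13.5228 → 13.5228 [wait]  ⇒ S*(0)=-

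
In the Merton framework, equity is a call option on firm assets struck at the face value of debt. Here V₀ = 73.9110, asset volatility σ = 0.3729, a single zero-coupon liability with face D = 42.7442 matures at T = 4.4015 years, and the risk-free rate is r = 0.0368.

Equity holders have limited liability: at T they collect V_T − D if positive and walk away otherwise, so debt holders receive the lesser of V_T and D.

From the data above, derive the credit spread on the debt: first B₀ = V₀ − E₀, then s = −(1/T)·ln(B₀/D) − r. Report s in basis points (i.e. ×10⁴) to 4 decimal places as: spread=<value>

spread=253.3851

With assets at 73.9110 and a single debt payment of 42.7442 at 4.4015 years:
d₁ = [ln(V₀/D) + (r + σ²/2)T] / (σ√T)
   = [ln(73.9110/42.7442) + (0.0368 + 0.5·0.3729²)·4.4015] / (0.3729·√4.4015)
   = [0.547628 + 0.467999] / 0.782335 = 1.298200
d₂ = d₁ − σ√T = 1.298200 − 0.782335 = 0.515865
N(d₁) = 0.902891,  N(d₂) = 0.697026,  e^(−rT) = 0.850462
E₀ = V₀·N(d₁) − D·e^(−rT)·N(d₂)
   = 73.9110·0.902891 − 42.7442·0.850462·0.697026 = 41.395047
B₀ = V₀ − E₀ = 73.9110 − 41.395047 = 32.515953
spread = −(1/T)·ln(B₀/D) − r = −(1/4.4015)·ln(32.515953/42.7442) − 0.0368 = 0.02533851
in basis points: 0.02533851 × 10⁴ = 253.3851 bp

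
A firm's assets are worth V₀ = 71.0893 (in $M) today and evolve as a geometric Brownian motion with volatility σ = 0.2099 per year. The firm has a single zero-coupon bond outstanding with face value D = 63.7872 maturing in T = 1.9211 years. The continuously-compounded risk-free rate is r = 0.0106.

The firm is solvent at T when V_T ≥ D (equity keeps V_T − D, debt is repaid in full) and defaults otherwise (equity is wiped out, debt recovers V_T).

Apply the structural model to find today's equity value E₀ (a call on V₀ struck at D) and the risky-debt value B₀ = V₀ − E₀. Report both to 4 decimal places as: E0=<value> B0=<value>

Equity is a call on the firm's assets struck at D = 63.7872:
d₁ = [ln(V₀/D) + (r + σ²/2)T] / (σ√T)
   = [ln(71.0893/63.7872) + (0.0106 + 0.5·0.2099²)·1.9211] / (0.2099·√1.9211)
   = [0.108384 + 0.062684] / 0.290929 = 0.588005
d₂ = d₁ − σ√T = 0.588005 − 0.290929 = 0.297076
N(d₁) = 0.721736,  N(d₂) = 0.616796,  e^(−rT) = 0.979842
E₀ = V₀·N(d₁) − D·e^(−rT)·N(d₂)
   = 71.0893·0.721736 − 63.7872·0.979842·0.616796 = 12.757085
B₀ = V₀ − E₀ = 71.0893 − 12.757085 = 58.332215

E0=12.7571 B0=58.3322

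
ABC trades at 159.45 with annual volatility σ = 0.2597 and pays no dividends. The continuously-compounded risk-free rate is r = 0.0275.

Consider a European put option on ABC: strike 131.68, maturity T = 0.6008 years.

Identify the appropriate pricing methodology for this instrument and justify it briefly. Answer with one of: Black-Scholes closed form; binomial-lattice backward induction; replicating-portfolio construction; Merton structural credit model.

Key observation: a European claim on ABC (strike 131.68) — a lognormal (GBM) underlying with constant rate and volatility — has an exact closed-form value; no lattice or capital structure is involved.

framework: Black-Scholes closed form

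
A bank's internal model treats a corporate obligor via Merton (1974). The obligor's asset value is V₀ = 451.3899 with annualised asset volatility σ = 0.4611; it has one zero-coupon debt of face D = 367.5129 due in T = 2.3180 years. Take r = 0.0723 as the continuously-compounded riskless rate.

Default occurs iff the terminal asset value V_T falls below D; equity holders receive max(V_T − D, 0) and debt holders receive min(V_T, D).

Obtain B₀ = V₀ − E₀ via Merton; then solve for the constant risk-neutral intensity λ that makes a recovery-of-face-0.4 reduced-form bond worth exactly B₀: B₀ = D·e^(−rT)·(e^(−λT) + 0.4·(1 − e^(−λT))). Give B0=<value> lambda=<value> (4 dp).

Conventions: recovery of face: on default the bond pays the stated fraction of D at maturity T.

Apply the equity-as-call identities (strike 367.5129, horizon 2.3180 years):
d₁ = [ln(V₀/D) + (r + σ²/2)T] / (σ√T)
   = [ln(451.3899/367.5129) + (0.0723 + 0.5·0.4611²)·2.3180] / (0.4611·√2.3180)
   = [0.205573 + 0.414010] / 0.702024 = 0.882567
d₂ = d₁ − σ√T = 0.882567 − 0.702024 = 0.180543
N(d₁) = 0.811265,  N(d₂) = 0.571637,  e^(−rT) = 0.845699
E₀ = V₀·N(d₁) − D·e^(−rT)·N(d₂)
   = 451.3899·0.811265 − 367.5129·0.845699·0.571637 = 188.528919
B₀ = V₀ − E₀ = 451.3899 − 188.528919 = 262.860981
e^(−λT) = (B₀·e^(rT)/D − 0.4)/(1 − 0.4) = (262.8610·1.182453/367.5129 − 0.4)/0.6 = 0.74290233
λ = −ln(0.74290233)/2.3180 = 0.128210

B0=262.8610 lambda=0.1282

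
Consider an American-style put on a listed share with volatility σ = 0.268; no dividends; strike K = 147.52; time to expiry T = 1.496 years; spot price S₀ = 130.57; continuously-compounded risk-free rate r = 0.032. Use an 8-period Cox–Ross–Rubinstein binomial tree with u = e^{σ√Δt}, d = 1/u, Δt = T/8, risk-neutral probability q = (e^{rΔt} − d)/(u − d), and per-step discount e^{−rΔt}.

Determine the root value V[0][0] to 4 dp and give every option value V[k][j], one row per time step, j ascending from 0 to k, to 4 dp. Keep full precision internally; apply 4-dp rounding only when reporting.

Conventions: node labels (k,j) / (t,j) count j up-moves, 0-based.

Δt=0.18700  u=1.12288  d=0.89057  q=0.49690  discount=0.99403
step 8 (expiry): payoffs max(K−S,0) = 95.8556 82.3790 65.3871 43.9628 16.9500 0.0000 0.0000 0.0000 0.0000
k=7: (k=7,j=0): S=58.0127, K−S=89.5073, hold=88.6272 ⇒ V=89.5073 exercise | (k=7,j=1): S=73.1452, K−S=74.3748, hold=73.4947 ⇒ V=74.3748 exercise | (k=7,j=2): S=92.2250, K−S=55.2950, hold=54.4148 ⇒ V=55.2950 exercise | (k=7,j=3): S=116.2818, K−S=31.2382, hold=30.3580 ⇒ V=31.2382 exercise | (k=7,j=4): S=146.6138, K−S=0.9062, hold=8.4767 ⇒ V=8.4767 continue | (k=7,j=5): S=184.8579, K−S=0.0000, hold=0.0000 ⇒ V=0.0000 continue | (k=7,j=6): S=233.0778, K−S=0.0000, hold=0.0000 ⇒ V=0.0000 continue | (k=7,j=7): S=293.8759, K−S=0.0000, hold=0.0000 ⇒ V=0.0000 continue
k=6: (k=6,j=0): S=65.1410, K−S=82.3790, hold=81.4989 ⇒ V=82.3790 exercise | (k=6,j=1): S=82.1329, K−S=65.3871, hold=64.5069 ⇒ V=65.3871 exercise | (k=6,j=2): S=103.5572, K−S=43.9628, hold=43.0827 ⇒ V=43.9628 exercise | (k=6,j=3): S=130.5700, K−S=16.9500, hold=19.8092 ⇒ V=19.8092 continue | (k=6,j=4): S=164.6290, K−S=0.0000, hold=4.2392 ⇒ V=4.2392 continue | (k=6,j=5): S=207.5723, K−S=0.0000, hold=0.0000 ⇒ V=0.0000 continue | (k=6,j=6): S=261.7173, K−S=0.0000, hold=0.0000 ⇒ V=0.0000 continue
k=5: (k=5,j=0): S=73.1452, K−S=74.3748, hold=73.4947 ⇒ V=74.3748 exercise | (k=5,j=1): S=92.2250, K−S=55.2950, hold=54.4148 ⇒ V=55.2950 exercise | (k=5,j=2): S=116.2818, K−S=31.2382, hold=31.7703 ⇒ V=31.7703 continue | (k=5,j=3): S=146.6138, K−S=0.9062, hold=12.0005 ⇒ V=12.0005 continue | (k=5,j=4): S=184.8579, K−S=0.0000, hold=2.1201 ⇒ V=2.1201 continue | (k=5,j=5): S=233.0778, K−S=0.0000, hold=0.0000 ⇒ V=0.0000 continue
k=4: (k=4,j=0): S=82.1329, K−S=65.3871, hold=64.5069 ⇒ V=65.3871 exercise | (k=4,j=1): S=103.5572, K−S=43.9628, hold=43.3455 ⇒ V=43.9628 exercise | (k=4,j=2): S=130.5700, K−S=16.9500, hold=21.8158 ⇒ V=21.8158 continue | (k=4,j=3): S=164.6290, K−S=0.0000, hold=7.0487 ⇒ V=7.0487 continue | (k=4,j=4): S=207.5723, K−S=0.0000, hold=1.0602 ⇒ V=1.0602 continue
k=3: (k=3,j=0): S=92.2250, K−S=55.2950, hold=54.4148 ⇒ V=55.2950 exercise | (k=3,j=1): S=116.2818, K−S=31.2382, hold=32.7614 ⇒ V=32.7614 continue | (k=3,j=2): S=146.6138, K−S=0.9062, hold=14.3917 ⇒ V=14.3917 continue | (k=3,j=3): S=184.8579, K−S=0.0000, hold=4.0487 ⇒ V=4.0487 continue
k=2: (k=2,j=0): S=103.5572, K−S=43.9628, hold=43.8350 ⇒ V=43.9628 exercise | (k=2,j=1): S=130.5700, K−S=16.9500, hold=23.4926 ⇒ V=23.4926 continue | (k=2,j=2): S=164.6290, K−S=0.0000, hold=9.1971 ⇒ V=9.1971 continue
k=1: (k=1,j=0): S=116.2818, K−S=31.2382, hold=33.5896 ⇒ V=33.5896 continue | (k=1,j=1): S=146.6138, K−S=0.9062, hold=16.2915 ⇒ V=16.2915 continue
k=0: (k=0,j=0): S=130.5700, K−S=16.9500, hold=24.8451 ⇒ V=24.8451 continue

price = 24.8451
tree:
24.8451
33.5896 16.2915
43.9628 23.4926 9.1971
55.2950 32.7614 14.3917 4.0487
65.3871 43.9628 21.8158 7.0487 1.0602
74.3748 55.2950 31.7703 12.0005 2.1201 0.0000
82.3790 65.3871 43.9628 19.8092 4.2392 0.0000 0.0000
89.5073 74.3748 55.2950 31.2382 8.4767 0.0000 0.0000 0.0000
95.8556 82.3790 65.3871 43.9628 16.9500 0.0000 0.0000 0.0000 0.0000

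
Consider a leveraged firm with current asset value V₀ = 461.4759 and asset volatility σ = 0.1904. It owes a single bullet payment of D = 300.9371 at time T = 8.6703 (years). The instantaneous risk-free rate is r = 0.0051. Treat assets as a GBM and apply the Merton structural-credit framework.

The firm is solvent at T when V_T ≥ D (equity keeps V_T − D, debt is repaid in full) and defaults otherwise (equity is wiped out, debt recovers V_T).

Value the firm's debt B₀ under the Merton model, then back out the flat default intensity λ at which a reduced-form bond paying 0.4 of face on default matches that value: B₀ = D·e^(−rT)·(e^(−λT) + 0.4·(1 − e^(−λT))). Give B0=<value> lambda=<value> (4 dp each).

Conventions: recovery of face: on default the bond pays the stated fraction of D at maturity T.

B0=265.6291 lambda=0.0159

Work the structural quantities from V₀ = 461.4759 against face 300.9371:
d₁ = [ln(V₀/D) + (r + σ²/2)T] / (σ√T)
   = [ln(461.4759/300.9371) + (0.0051 + 0.5·0.1904²)·8.6703] / (0.1904·√8.6703)
   = [0.427529 + 0.201377] / 0.560640 = 1.121764
d₂ = d₁ − σ√T = 1.121764 − 0.560640 = 0.561124
N(d₁) = 0.869019,  N(d₂) = 0.712644,  e^(−rT) = 0.956745
E₀ = V₀·N(d₁) − D·e^(−rT)·N(d₂)
   = 461.4759·0.869019 − 300.9371·0.956745·0.712644 = 195.846800
B₀ = V₀ − E₀ = 461.4759 − 195.846800 = 265.629100
e^(−λT) = (B₀·e^(rT)/D − 0.4)/(1 − 0.4) = (265.6291·1.045211/300.9371 − 0.4)/0.6 = 0.87096577
λ = −ln(0.87096577)/8.6703 = 0.015934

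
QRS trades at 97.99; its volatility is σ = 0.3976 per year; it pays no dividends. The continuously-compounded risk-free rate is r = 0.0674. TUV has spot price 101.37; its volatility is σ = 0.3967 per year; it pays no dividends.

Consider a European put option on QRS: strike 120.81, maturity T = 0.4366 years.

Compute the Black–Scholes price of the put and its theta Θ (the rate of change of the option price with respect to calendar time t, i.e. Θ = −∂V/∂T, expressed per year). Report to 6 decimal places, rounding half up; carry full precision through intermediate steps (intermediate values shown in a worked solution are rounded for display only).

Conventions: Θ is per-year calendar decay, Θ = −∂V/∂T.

σ√T = 0.3976·√0.4366 = 0.262717
d₁ = (ln(S/K) + (r+σ²/2)T) / (σ√T) = (ln(97.99/120.81) + (0.0674+0.3976²/2)·0.4366) / 0.262717 = (-0.209354 + 0.063937) / 0.262717 = -0.553511
d₂ = d₁ − σ√T = -0.553511 − 0.262717 = -0.816228
e^{−rT} = 0.971002
N(−d₁) = 0.710043,  N(−d₂) = 0.792815
Put price V = K·e^{−rT}·N(−d₂) − S·N(−d₁) = 93.002547 − 69.577123 = 23.425425
φ(d₁) = (1/√(2π))·e^{−d₁²/2} = 0.342280
Θ = −S·φ(d₁)·σ/(2√T) + r·K·e^{−rT}·N(−d₂) = −10.091090 + 6.268372 = -3.822718

price = 23.425425
Θ = -3.822718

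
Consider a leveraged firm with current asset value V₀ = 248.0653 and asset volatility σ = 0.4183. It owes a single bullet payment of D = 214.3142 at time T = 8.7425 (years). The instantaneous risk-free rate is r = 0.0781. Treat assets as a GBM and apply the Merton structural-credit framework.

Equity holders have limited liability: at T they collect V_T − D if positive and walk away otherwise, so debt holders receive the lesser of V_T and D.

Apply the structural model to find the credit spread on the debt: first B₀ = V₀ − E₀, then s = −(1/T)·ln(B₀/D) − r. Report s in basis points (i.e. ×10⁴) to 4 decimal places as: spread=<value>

spread=333.7395

With assets at 248.0653 and a single debt payment of 214.3142 at 8.7425 years:
d₁ = [ln(V₀/D) + (r + σ²/2)T] / (σ√T)
   = [ln(248.0653/214.3142) + (0.0781 + 0.5·0.4183²)·8.7425] / (0.4183·√8.7425)
   = [0.146249 + 1.447648] / 1.236818 = 1.288708
d₂ = d₁ − σ√T = 1.288708 − 1.236818 = 0.051891
N(d₁) = 0.901250,  N(d₂) = 0.520692,  e^(−rT) = 0.505206
E₀ = V₀·N(d₁) − D·e^(−rT)·N(d₂)
   = 248.0653·0.901250 − 214.3142·0.505206·0.520692 = 167.192126
B₀ = V₀ − E₀ = 248.0653 − 167.192126 = 80.873174
spread = −(1/T)·ln(B₀/D) − r = −(1/8.7425)·ln(80.873174/214.3142) − 0.0781 = 0.03337395
in basis points: 0.03337395 × 10⁴ = 333.7395 bp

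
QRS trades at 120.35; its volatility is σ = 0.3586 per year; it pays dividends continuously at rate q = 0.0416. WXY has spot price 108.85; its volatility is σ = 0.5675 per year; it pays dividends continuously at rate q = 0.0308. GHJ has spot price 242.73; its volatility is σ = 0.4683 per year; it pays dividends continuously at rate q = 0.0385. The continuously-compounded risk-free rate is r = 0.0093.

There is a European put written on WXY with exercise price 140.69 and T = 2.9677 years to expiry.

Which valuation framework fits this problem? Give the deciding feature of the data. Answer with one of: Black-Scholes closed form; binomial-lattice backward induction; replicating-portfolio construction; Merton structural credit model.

framework: Black-Scholes closed form

Key observation: a European-exercise option on WXY struck at 140.69 — a GBM underlying with constant parameters — admits an analytic price: the data contain no early exercise, no discrete tree, no debt structure.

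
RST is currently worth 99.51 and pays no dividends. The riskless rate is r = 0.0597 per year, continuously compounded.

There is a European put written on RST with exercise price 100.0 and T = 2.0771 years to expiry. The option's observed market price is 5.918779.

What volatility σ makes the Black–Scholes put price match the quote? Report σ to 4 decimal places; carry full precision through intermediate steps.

At σ = 0.1968 the Black–Scholes value reproduces the quote:
σ√T = 0.1968·√2.0771 = 0.283631
d₁ = (ln(S/K) + (r+σ²/2)T) / (σ√T) = (ln(99.51/100.0) + (0.0597+0.1968²/2)·2.0771) / 0.283631 = (-0.004912 + 0.164226) / 0.283631 = 0.561695
d₂ = d₁ − σ√T = 0.561695 − 0.283631 = 0.278064
e^{−rT} = 0.883377
N(−d₁) = 0.287162,  N(−d₂) = 0.390482
V = K·e^{−rT}·N(−d₂) − S·N(−d₁) = 34.494266 − 28.575487 = 5.918779 (matching the quote); vega is positive throughout, so no other σ reproduces this price

sigma = 0.1968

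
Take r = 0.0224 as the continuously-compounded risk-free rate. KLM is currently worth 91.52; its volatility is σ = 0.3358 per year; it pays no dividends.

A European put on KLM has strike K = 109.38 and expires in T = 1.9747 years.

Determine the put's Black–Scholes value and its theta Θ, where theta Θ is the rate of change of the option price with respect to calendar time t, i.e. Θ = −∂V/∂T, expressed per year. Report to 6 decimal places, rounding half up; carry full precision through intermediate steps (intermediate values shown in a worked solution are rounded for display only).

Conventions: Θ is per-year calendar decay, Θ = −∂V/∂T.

σ√T = 0.3358·√1.9747 = 0.471880
d₁ = (ln(S/K) + (r+σ²/2)T) / (σ√T) = (ln(91.52/109.38) + (0.0224+0.3358²/2)·1.9747) / 0.471880 = (-0.178271 + 0.155568) / 0.471880 = -0.048110
d₂ = d₁ − σ√T = -0.048110 − 0.471880 = -0.519989
e^{−rT} = 0.956731
N(−d₁) = 0.519186,  N(−d₂) = 0.698465
Put price V = K·e^{−rT}·N(−d₂) − S·N(−d₁) = 73.092365 − 47.515870 = 25.576495
φ(d₁) = (1/√(2π))·e^{−d₁²/2} = 0.398481
Θ = −S·φ(d₁)·σ/(2√T) + r·K·e^{−rT}·N(−d₂) = −4.357362 + 1.637269 = -2.720093

price = 25.576495
Θ = -2.720093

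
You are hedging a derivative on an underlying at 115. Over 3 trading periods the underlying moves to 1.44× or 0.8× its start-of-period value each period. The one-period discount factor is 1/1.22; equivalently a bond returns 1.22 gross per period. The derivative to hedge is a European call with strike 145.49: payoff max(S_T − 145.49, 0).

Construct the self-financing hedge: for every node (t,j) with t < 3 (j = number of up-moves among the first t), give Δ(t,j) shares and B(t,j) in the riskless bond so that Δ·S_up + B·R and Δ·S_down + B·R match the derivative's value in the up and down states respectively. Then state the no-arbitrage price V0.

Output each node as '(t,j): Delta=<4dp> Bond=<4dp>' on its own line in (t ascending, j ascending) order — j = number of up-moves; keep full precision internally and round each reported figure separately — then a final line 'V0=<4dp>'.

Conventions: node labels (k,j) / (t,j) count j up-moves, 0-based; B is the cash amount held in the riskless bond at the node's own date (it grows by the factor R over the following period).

Under the risk-neutral measure, an up-move has probability p* = (R−d)/(u−d) = 0.6562 and values discount at R = 1.22.
Expiry values: V(3,0)=0.0000, V(3,1)=0.0000, V(3,2)=45.2812, V(3,3)=197.8982
Node (2,0) S=73.6000: V=(p*·0.0000+(1−p*)·0.0000)/1.22=0.0000; Δ=(0.0000−0.0000)/(105.9840−58.8800)=0.0000; B=V−Δ·S=0.0000
Node (2,1) S=132.4800: V=(p*·45.2812+(1−p*)·0.0000)/1.22=24.3572; Δ=(45.2812−0.0000)/(190.7712−105.9840)=0.5341; B=V−Δ·S=-46.3947
Node (2,2) S=238.4640: V=(p*·197.8982+(1−p*)·45.2812)/1.22=119.2099; Δ=(197.8982−45.2812)/(343.3882−190.7712)=1.0000; B=V−Δ·S=-119.2541
Node (1,0) S=92.0000: V=(p*·24.3572+(1−p*)·0.0000)/1.22=13.1020; Δ=(24.3572−0.0000)/(132.4800−73.6000)=0.4137; B=V−Δ·S=-24.9562
Node (1,1) S=165.6000: V=(p*·119.2099+(1−p*)·24.3572)/1.22=70.9871; Δ=(119.2099−24.3572)/(238.4640−132.4800)=0.8950; B=V−Δ·S=-77.2202
Node (0,0) S=115.0000: V=(p*·70.9871+(1−p*)·13.1020)/1.22=41.8763; Δ=(70.9871−13.1020)/(165.6000−92.0000)=0.7865; B=V−Δ·S=-48.5692
Check: Δ(0,0)·S0 + B(0,0) = 41.8763 = V0.

(0,0): Delta=0.7865 Bond=-48.5692
(1,0): Delta=0.4137 Bond=-24.9562
(1,1): Delta=0.8950 Bond=-77.2202
(2,0): Delta=0.0000 Bond=0.0000
(2,1): Delta=0.5341 Bond=-46.3947
(2,2): Delta=1.0000 Bond=-119.2541
V0=41.8763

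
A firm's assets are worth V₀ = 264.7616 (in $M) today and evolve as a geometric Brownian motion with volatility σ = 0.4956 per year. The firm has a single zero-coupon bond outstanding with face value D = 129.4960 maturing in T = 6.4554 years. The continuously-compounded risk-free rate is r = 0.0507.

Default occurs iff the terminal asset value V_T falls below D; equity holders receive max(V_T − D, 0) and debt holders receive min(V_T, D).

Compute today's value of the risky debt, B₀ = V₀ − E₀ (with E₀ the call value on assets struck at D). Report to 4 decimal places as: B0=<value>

Equity is a call on the firm's assets struck at D = 129.4960:
d₁ = [ln(V₀/D) + (r + σ²/2)T] / (σ√T)
   = [ln(264.7616/129.4960) + (0.0507 + 0.5·0.4956²)·6.4554] / (0.4956·√6.4554)
   = [0.715180 + 1.120074] / 1.259195 = 1.457482
d₂ = d₁ − σ√T = 1.457482 − 1.259195 = 0.198288
N(d₁) = 0.927508,  N(d₂) = 0.578590,  e^(−rT) = 0.720876
E₀ = V₀·N(d₁) − D·e^(−rT)·N(d₂)
   = 264.7616·0.927508 − 129.4960·0.720876·0.578590 = 191.556932
B₀ = V₀ − E₀ = 264.7616 − 191.556932 = 73.204668

B0=73.2047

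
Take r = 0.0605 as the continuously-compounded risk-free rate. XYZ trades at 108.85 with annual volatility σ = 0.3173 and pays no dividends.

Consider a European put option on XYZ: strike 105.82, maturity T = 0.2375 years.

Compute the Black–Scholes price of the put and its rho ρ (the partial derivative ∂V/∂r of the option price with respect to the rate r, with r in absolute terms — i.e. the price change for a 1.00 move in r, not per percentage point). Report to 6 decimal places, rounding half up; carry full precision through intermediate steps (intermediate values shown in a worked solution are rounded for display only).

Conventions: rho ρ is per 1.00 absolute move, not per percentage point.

price = 4.545679
ρ = -10.440985

σ√T = 0.3173·√0.2375 = 0.154633
d₁ = (ln(S/K) + (r+σ²/2)T) / (σ√T) = (ln(108.85/105.82) + (0.0605+0.3173²/2)·0.2375) / 0.154633 = (0.028231 + 0.026324) / 0.154633 = 0.352808
d₂ = d₁ − σ√T = 0.352808 − 0.154633 = 0.198175
e^{−rT} = 0.985734
N(−d₁) = 0.362116,  N(−d₂) = 0.421454
Put price V = K·e^{−rT}·N(−d₂) − S·N(−d₁) = 43.962041 − 39.416362 = 4.545679
ρ = −K·T·e^{−rT}·N(−d₂) = -10.440985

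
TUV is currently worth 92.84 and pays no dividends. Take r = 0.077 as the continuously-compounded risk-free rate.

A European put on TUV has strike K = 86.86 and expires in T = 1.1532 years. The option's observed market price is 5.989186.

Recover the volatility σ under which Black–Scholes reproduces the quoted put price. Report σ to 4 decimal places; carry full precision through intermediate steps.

At σ = 0.3123 the Black–Scholes value reproduces the quote:
σ√T = 0.3123·√1.1532 = 0.335370
d₁ = (ln(S/K) + (r+σ²/2)T) / (σ√T) = (ln(92.84/86.86) + (0.077+0.3123²/2)·1.1532) / 0.335370 = (0.066580 + 0.145033) / 0.335370 = 0.630983
d₂ = d₁ − σ√T = 0.630983 − 0.335370 = 0.295613
e^{−rT} = 0.915032
N(−d₁) = 0.264026,  N(−d₂) = 0.383763
V = K·e^{−rT}·N(−d₂) − S·N(−d₁) = 30.501336 − 24.512150 = 5.989186 (the observed quote) — the price is monotone increasing in volatility, hence this σ is the only solution

sigma = 0.3123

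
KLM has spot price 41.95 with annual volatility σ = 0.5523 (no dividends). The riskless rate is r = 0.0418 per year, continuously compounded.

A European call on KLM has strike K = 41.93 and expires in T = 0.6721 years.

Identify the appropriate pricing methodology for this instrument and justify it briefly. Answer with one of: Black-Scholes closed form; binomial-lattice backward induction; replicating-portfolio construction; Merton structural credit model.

framework: Black-Scholes closed form

Key observation: with KLM following a GBM at constant σ and r, the European call struck at 41.93 prices in closed form — nothing here needs a stepwise model or a balance sheet.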